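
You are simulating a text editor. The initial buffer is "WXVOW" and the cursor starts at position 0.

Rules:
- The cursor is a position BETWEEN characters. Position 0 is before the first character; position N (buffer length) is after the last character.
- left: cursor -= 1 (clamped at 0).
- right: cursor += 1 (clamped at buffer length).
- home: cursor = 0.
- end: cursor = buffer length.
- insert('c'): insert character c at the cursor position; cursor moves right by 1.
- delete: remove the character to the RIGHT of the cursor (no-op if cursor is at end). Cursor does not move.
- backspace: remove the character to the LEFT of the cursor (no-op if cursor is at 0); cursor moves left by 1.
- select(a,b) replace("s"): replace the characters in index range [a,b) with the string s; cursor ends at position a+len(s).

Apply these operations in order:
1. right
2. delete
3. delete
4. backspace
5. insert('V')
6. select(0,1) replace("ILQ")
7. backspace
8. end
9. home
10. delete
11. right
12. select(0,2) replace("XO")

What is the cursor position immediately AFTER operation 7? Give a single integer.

After op 1 (right): buf='WXVOW' cursor=1
After op 2 (delete): buf='WVOW' cursor=1
After op 3 (delete): buf='WOW' cursor=1
After op 4 (backspace): buf='OW' cursor=0
After op 5 (insert('V')): buf='VOW' cursor=1
After op 6 (select(0,1) replace("ILQ")): buf='ILQOW' cursor=3
After op 7 (backspace): buf='ILOW' cursor=2

Answer: 2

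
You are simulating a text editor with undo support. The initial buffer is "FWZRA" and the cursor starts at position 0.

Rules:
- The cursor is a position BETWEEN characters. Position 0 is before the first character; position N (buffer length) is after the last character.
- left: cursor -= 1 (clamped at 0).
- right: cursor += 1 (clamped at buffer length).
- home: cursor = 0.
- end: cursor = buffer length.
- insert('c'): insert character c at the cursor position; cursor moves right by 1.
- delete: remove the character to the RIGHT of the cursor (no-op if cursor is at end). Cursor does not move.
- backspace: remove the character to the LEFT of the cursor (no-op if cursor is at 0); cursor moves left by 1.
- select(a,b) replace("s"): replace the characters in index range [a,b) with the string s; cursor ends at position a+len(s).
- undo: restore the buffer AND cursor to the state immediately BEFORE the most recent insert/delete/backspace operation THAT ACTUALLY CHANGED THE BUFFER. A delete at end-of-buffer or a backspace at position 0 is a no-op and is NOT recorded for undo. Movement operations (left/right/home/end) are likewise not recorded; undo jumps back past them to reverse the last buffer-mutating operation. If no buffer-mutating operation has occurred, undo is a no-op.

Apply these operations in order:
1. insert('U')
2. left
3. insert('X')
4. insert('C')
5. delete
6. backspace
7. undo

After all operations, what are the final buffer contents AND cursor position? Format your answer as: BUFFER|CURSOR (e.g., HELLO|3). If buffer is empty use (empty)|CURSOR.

Answer: XCFWZRA|2

Derivation:
After op 1 (insert('U')): buf='UFWZRA' cursor=1
After op 2 (left): buf='UFWZRA' cursor=0
After op 3 (insert('X')): buf='XUFWZRA' cursor=1
After op 4 (insert('C')): buf='XCUFWZRA' cursor=2
After op 5 (delete): buf='XCFWZRA' cursor=2
After op 6 (backspace): buf='XFWZRA' cursor=1
After op 7 (undo): buf='XCFWZRA' cursor=2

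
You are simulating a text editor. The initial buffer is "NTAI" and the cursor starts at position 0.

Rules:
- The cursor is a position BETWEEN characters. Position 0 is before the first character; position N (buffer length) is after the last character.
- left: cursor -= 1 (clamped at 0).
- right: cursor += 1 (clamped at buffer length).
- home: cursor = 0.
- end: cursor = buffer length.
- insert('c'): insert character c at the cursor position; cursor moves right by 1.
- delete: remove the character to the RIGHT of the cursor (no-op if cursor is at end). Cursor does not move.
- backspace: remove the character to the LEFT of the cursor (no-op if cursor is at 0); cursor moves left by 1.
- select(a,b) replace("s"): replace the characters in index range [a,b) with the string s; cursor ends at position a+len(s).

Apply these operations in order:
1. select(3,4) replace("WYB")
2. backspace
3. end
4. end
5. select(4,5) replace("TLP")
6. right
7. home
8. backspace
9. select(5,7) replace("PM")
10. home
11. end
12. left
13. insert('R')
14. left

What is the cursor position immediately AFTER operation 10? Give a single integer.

Answer: 0

Derivation:
After op 1 (select(3,4) replace("WYB")): buf='NTAWYB' cursor=6
After op 2 (backspace): buf='NTAWY' cursor=5
After op 3 (end): buf='NTAWY' cursor=5
After op 4 (end): buf='NTAWY' cursor=5
After op 5 (select(4,5) replace("TLP")): buf='NTAWTLP' cursor=7
After op 6 (right): buf='NTAWTLP' cursor=7
After op 7 (home): buf='NTAWTLP' cursor=0
After op 8 (backspace): buf='NTAWTLP' cursor=0
After op 9 (select(5,7) replace("PM")): buf='NTAWTPM' cursor=7
After op 10 (home): buf='NTAWTPM' cursor=0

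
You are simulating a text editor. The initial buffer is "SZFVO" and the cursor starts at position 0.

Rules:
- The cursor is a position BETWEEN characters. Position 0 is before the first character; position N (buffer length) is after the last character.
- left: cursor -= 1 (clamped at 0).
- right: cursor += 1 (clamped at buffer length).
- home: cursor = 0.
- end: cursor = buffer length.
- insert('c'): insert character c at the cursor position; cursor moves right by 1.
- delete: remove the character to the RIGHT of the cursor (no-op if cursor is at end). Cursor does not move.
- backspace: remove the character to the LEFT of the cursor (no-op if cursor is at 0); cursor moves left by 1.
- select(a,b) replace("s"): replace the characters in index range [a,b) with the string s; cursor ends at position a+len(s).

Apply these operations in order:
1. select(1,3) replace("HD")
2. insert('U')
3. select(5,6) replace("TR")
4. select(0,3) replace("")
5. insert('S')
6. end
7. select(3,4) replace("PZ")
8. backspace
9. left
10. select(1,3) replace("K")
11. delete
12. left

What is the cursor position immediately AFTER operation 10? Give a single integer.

After op 1 (select(1,3) replace("HD")): buf='SHDVO' cursor=3
After op 2 (insert('U')): buf='SHDUVO' cursor=4
After op 3 (select(5,6) replace("TR")): buf='SHDUVTR' cursor=7
After op 4 (select(0,3) replace("")): buf='UVTR' cursor=0
After op 5 (insert('S')): buf='SUVTR' cursor=1
After op 6 (end): buf='SUVTR' cursor=5
After op 7 (select(3,4) replace("PZ")): buf='SUVPZR' cursor=5
After op 8 (backspace): buf='SUVPR' cursor=4
After op 9 (left): buf='SUVPR' cursor=3
After op 10 (select(1,3) replace("K")): buf='SKPR' cursor=2

Answer: 2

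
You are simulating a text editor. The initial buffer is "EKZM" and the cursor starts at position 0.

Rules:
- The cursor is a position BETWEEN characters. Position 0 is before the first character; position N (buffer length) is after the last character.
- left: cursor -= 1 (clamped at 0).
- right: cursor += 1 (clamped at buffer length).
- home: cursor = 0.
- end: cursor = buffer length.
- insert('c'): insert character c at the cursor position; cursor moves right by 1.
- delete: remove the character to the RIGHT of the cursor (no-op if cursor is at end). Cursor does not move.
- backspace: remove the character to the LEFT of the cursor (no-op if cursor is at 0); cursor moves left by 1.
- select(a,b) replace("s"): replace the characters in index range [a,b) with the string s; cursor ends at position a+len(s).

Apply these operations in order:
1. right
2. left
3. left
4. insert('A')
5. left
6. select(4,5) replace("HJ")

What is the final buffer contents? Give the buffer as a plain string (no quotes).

After op 1 (right): buf='EKZM' cursor=1
After op 2 (left): buf='EKZM' cursor=0
After op 3 (left): buf='EKZM' cursor=0
After op 4 (insert('A')): buf='AEKZM' cursor=1
After op 5 (left): buf='AEKZM' cursor=0
After op 6 (select(4,5) replace("HJ")): buf='AEKZHJ' cursor=6

Answer: AEKZHJ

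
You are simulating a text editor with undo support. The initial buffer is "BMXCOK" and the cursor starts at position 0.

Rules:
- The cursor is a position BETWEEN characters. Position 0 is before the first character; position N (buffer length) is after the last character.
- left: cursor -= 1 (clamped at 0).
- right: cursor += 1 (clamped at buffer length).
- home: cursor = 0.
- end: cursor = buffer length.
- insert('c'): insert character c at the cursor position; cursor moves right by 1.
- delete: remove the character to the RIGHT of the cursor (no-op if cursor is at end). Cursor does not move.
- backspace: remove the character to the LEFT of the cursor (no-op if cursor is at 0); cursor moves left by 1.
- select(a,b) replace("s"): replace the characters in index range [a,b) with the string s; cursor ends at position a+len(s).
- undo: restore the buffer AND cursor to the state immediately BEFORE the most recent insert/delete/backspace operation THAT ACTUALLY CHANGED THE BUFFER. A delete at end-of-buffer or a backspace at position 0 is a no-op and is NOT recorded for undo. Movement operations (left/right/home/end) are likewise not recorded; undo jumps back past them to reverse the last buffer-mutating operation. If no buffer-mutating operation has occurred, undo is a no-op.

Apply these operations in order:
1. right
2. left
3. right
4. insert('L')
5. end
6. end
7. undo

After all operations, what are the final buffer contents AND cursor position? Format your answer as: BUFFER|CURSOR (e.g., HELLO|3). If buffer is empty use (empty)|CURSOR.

Answer: BMXCOK|1

Derivation:
After op 1 (right): buf='BMXCOK' cursor=1
After op 2 (left): buf='BMXCOK' cursor=0
After op 3 (right): buf='BMXCOK' cursor=1
After op 4 (insert('L')): buf='BLMXCOK' cursor=2
After op 5 (end): buf='BLMXCOK' cursor=7
After op 6 (end): buf='BLMXCOK' cursor=7
After op 7 (undo): buf='BMXCOK' cursor=1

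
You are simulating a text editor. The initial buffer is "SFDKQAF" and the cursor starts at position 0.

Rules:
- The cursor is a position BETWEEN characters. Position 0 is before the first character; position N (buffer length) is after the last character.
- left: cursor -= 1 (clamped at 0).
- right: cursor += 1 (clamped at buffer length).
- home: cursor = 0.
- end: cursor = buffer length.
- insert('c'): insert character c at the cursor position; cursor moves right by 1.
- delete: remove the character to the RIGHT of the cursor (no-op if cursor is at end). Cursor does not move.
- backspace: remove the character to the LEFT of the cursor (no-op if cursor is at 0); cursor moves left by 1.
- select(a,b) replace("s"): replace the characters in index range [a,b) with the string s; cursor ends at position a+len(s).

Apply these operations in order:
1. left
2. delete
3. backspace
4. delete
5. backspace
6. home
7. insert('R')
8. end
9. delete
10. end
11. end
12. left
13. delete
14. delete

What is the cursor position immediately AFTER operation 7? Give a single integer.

After op 1 (left): buf='SFDKQAF' cursor=0
After op 2 (delete): buf='FDKQAF' cursor=0
After op 3 (backspace): buf='FDKQAF' cursor=0
After op 4 (delete): buf='DKQAF' cursor=0
After op 5 (backspace): buf='DKQAF' cursor=0
After op 6 (home): buf='DKQAF' cursor=0
After op 7 (insert('R')): buf='RDKQAF' cursor=1

Answer: 1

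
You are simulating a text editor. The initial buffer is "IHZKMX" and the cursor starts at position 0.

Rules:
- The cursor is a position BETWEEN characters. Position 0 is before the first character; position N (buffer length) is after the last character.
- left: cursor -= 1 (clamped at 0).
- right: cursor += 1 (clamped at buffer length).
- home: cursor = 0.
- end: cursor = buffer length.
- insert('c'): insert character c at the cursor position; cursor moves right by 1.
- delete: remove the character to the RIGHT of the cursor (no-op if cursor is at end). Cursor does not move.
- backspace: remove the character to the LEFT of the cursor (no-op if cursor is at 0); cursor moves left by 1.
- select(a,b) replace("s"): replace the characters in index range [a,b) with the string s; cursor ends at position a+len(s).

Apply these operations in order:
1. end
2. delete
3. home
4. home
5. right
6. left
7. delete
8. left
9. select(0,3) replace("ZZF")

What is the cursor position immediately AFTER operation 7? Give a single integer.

After op 1 (end): buf='IHZKMX' cursor=6
After op 2 (delete): buf='IHZKMX' cursor=6
After op 3 (home): buf='IHZKMX' cursor=0
After op 4 (home): buf='IHZKMX' cursor=0
After op 5 (right): buf='IHZKMX' cursor=1
After op 6 (left): buf='IHZKMX' cursor=0
After op 7 (delete): buf='HZKMX' cursor=0

Answer: 0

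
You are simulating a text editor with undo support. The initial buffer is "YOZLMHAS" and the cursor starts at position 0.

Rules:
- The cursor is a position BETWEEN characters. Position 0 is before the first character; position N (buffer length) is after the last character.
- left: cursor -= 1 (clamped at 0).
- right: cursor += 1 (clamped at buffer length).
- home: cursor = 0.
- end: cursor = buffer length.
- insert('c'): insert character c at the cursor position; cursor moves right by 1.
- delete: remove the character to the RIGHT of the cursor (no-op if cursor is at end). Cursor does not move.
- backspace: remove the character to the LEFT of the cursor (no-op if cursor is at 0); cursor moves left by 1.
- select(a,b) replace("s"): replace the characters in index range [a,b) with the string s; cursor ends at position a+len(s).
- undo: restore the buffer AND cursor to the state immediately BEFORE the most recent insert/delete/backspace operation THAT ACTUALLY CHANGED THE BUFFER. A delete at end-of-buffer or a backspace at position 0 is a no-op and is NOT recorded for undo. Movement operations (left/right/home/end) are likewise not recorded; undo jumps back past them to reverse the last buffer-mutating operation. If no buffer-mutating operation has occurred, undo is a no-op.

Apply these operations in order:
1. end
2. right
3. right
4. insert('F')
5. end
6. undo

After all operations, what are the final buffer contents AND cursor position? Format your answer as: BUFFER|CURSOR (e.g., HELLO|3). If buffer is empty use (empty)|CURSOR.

After op 1 (end): buf='YOZLMHAS' cursor=8
After op 2 (right): buf='YOZLMHAS' cursor=8
After op 3 (right): buf='YOZLMHAS' cursor=8
After op 4 (insert('F')): buf='YOZLMHASF' cursor=9
After op 5 (end): buf='YOZLMHASF' cursor=9
After op 6 (undo): buf='YOZLMHAS' cursor=8

Answer: YOZLMHAS|8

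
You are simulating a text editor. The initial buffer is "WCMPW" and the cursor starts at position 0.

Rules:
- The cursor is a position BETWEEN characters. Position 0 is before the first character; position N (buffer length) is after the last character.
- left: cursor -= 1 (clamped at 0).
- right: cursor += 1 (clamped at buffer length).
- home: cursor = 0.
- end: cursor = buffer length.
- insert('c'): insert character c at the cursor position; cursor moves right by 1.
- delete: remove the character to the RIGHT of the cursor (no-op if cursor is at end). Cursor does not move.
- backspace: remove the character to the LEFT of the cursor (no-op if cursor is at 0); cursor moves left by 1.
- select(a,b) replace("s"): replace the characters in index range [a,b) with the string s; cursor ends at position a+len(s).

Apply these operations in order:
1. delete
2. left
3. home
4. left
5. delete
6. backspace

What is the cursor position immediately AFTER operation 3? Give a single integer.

Answer: 0

Derivation:
After op 1 (delete): buf='CMPW' cursor=0
After op 2 (left): buf='CMPW' cursor=0
After op 3 (home): buf='CMPW' cursor=0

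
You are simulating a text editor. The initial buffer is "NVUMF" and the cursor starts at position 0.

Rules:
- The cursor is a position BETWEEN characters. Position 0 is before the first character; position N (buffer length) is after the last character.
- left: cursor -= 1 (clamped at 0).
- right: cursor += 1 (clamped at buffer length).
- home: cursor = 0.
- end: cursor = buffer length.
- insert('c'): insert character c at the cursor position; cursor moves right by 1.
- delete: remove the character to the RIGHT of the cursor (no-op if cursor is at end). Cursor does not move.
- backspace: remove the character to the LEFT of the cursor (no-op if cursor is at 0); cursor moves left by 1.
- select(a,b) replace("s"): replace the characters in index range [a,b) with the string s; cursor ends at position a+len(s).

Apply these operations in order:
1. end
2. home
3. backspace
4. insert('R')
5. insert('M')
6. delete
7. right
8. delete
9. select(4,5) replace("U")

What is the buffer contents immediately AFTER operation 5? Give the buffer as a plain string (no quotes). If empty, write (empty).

Answer: RMNVUMF

Derivation:
After op 1 (end): buf='NVUMF' cursor=5
After op 2 (home): buf='NVUMF' cursor=0
After op 3 (backspace): buf='NVUMF' cursor=0
After op 4 (insert('R')): buf='RNVUMF' cursor=1
After op 5 (insert('M')): buf='RMNVUMF' cursor=2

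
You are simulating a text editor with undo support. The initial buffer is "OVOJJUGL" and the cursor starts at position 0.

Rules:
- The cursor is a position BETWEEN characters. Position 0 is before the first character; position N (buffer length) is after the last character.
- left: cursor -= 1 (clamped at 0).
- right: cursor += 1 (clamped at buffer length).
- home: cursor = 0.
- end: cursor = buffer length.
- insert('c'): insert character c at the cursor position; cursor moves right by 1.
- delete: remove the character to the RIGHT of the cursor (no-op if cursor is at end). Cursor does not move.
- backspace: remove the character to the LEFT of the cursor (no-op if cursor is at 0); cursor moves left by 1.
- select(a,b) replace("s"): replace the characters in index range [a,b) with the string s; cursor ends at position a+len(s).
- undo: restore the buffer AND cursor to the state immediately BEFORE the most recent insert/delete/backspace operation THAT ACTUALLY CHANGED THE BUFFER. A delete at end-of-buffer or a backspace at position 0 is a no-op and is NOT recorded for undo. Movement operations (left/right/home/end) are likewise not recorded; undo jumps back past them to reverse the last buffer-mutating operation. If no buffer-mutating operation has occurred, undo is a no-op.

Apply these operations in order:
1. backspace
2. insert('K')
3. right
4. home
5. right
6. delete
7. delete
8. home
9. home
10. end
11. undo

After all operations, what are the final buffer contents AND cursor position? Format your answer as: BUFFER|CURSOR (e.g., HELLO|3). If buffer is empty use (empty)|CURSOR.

After op 1 (backspace): buf='OVOJJUGL' cursor=0
After op 2 (insert('K')): buf='KOVOJJUGL' cursor=1
After op 3 (right): buf='KOVOJJUGL' cursor=2
After op 4 (home): buf='KOVOJJUGL' cursor=0
After op 5 (right): buf='KOVOJJUGL' cursor=1
After op 6 (delete): buf='KVOJJUGL' cursor=1
After op 7 (delete): buf='KOJJUGL' cursor=1
After op 8 (home): buf='KOJJUGL' cursor=0
After op 9 (home): buf='KOJJUGL' cursor=0
After op 10 (end): buf='KOJJUGL' cursor=7
After op 11 (undo): buf='KVOJJUGL' cursor=1

Answer: KVOJJUGL|1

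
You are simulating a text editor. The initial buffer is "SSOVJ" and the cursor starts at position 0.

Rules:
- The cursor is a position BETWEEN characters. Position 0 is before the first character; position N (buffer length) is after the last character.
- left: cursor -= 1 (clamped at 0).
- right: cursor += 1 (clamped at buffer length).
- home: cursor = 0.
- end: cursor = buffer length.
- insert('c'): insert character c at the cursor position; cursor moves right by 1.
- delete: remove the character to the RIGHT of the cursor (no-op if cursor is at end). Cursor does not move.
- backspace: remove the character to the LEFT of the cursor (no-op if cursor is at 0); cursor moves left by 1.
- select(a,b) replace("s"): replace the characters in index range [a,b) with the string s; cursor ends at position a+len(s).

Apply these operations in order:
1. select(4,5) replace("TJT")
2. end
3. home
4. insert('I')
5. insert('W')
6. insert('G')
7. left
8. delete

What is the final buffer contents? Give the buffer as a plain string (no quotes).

Answer: IWSSOVTJT

Derivation:
After op 1 (select(4,5) replace("TJT")): buf='SSOVTJT' cursor=7
After op 2 (end): buf='SSOVTJT' cursor=7
After op 3 (home): buf='SSOVTJT' cursor=0
After op 4 (insert('I')): buf='ISSOVTJT' cursor=1
After op 5 (insert('W')): buf='IWSSOVTJT' cursor=2
After op 6 (insert('G')): buf='IWGSSOVTJT' cursor=3
After op 7 (left): buf='IWGSSOVTJT' cursor=2
After op 8 (delete): buf='IWSSOVTJT' cursor=2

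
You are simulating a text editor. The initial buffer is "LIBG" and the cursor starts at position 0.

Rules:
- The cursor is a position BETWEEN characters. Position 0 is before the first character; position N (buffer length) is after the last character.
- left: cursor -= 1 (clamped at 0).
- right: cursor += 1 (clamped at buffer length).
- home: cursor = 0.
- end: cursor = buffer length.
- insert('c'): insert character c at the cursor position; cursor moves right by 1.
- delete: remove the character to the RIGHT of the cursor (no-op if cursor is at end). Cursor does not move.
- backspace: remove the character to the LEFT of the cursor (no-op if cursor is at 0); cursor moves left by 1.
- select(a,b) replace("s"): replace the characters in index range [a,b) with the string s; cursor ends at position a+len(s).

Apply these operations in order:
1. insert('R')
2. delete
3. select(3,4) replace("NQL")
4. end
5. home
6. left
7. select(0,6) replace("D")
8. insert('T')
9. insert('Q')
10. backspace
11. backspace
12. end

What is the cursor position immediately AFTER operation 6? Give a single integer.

After op 1 (insert('R')): buf='RLIBG' cursor=1
After op 2 (delete): buf='RIBG' cursor=1
After op 3 (select(3,4) replace("NQL")): buf='RIBNQL' cursor=6
After op 4 (end): buf='RIBNQL' cursor=6
After op 5 (home): buf='RIBNQL' cursor=0
After op 6 (left): buf='RIBNQL' cursor=0

Answer: 0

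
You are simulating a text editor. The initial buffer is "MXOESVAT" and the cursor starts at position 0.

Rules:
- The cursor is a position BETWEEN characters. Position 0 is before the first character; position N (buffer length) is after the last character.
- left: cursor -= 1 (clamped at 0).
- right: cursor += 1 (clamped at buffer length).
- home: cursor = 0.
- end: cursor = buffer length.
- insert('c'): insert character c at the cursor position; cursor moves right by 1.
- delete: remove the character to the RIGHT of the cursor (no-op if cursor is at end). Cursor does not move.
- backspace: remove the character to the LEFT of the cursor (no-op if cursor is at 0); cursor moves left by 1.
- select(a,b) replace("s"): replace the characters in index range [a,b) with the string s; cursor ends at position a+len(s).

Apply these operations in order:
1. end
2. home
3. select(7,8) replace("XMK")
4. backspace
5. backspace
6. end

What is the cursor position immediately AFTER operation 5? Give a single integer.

Answer: 8

Derivation:
After op 1 (end): buf='MXOESVAT' cursor=8
After op 2 (home): buf='MXOESVAT' cursor=0
After op 3 (select(7,8) replace("XMK")): buf='MXOESVAXMK' cursor=10
After op 4 (backspace): buf='MXOESVAXM' cursor=9
After op 5 (backspace): buf='MXOESVAX' cursor=8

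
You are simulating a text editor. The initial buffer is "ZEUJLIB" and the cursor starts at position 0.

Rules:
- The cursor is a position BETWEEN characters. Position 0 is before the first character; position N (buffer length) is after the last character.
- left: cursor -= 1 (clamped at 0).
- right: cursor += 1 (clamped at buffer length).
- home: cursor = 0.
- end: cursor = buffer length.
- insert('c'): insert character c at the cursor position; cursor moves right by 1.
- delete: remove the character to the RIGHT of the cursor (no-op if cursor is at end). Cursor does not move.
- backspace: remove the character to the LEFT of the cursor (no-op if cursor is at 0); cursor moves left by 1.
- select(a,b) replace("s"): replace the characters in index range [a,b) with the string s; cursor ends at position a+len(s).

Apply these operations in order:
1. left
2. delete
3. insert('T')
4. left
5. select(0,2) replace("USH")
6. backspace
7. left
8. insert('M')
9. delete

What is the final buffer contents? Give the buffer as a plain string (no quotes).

Answer: UMUJLIB

Derivation:
After op 1 (left): buf='ZEUJLIB' cursor=0
After op 2 (delete): buf='EUJLIB' cursor=0
After op 3 (insert('T')): buf='TEUJLIB' cursor=1
After op 4 (left): buf='TEUJLIB' cursor=0
After op 5 (select(0,2) replace("USH")): buf='USHUJLIB' cursor=3
After op 6 (backspace): buf='USUJLIB' cursor=2
After op 7 (left): buf='USUJLIB' cursor=1
After op 8 (insert('M')): buf='UMSUJLIB' cursor=2
After op 9 (delete): buf='UMUJLIB' cursor=2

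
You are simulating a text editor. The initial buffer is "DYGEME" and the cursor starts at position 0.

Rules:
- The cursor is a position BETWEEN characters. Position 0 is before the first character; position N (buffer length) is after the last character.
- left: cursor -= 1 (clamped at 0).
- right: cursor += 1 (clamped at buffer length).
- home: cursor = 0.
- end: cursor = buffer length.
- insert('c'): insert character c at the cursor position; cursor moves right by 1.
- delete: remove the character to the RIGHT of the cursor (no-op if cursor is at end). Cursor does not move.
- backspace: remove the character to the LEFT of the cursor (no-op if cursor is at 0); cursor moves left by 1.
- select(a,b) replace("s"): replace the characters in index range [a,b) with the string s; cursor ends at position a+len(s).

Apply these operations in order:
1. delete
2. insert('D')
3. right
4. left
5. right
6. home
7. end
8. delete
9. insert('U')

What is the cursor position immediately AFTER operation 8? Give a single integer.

After op 1 (delete): buf='YGEME' cursor=0
After op 2 (insert('D')): buf='DYGEME' cursor=1
After op 3 (right): buf='DYGEME' cursor=2
After op 4 (left): buf='DYGEME' cursor=1
After op 5 (right): buf='DYGEME' cursor=2
After op 6 (home): buf='DYGEME' cursor=0
After op 7 (end): buf='DYGEME' cursor=6
After op 8 (delete): buf='DYGEME' cursor=6

Answer: 6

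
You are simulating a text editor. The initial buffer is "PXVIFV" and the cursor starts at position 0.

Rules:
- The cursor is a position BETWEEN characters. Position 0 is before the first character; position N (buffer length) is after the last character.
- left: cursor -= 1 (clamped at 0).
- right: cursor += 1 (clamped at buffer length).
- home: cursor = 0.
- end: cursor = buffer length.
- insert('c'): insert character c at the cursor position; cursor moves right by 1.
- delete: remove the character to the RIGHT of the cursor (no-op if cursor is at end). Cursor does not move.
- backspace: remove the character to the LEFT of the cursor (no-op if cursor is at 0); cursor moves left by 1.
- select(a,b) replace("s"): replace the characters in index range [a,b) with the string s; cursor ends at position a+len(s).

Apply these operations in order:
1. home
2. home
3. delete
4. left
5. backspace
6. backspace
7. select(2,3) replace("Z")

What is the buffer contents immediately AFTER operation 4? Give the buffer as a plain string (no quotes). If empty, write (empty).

After op 1 (home): buf='PXVIFV' cursor=0
After op 2 (home): buf='PXVIFV' cursor=0
After op 3 (delete): buf='XVIFV' cursor=0
After op 4 (left): buf='XVIFV' cursor=0

Answer: XVIFV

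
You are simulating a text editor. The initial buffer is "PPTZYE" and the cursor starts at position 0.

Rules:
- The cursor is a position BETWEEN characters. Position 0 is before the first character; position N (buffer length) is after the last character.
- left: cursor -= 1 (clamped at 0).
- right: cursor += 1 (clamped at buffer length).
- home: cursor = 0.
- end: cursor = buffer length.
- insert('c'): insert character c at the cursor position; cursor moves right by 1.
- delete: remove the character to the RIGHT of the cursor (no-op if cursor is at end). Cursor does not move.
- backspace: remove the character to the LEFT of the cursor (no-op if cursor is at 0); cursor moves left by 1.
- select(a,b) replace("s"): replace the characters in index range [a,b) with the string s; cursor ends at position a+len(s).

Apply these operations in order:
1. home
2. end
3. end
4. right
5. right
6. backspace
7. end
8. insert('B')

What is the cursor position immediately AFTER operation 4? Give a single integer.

After op 1 (home): buf='PPTZYE' cursor=0
After op 2 (end): buf='PPTZYE' cursor=6
After op 3 (end): buf='PPTZYE' cursor=6
After op 4 (right): buf='PPTZYE' cursor=6

Answer: 6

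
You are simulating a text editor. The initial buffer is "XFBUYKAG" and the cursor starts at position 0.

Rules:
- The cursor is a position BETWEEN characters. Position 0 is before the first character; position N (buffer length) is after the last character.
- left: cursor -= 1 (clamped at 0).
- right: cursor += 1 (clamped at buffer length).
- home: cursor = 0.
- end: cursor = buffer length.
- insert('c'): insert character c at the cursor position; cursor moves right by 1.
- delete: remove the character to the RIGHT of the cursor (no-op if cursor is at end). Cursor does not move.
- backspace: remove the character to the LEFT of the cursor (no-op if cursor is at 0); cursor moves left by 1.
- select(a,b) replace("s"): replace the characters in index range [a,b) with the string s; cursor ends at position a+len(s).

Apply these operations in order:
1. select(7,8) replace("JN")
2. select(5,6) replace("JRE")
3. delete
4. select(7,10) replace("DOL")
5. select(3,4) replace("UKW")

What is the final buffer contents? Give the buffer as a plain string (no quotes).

Answer: XFBUKWYJRDOL

Derivation:
After op 1 (select(7,8) replace("JN")): buf='XFBUYKAJN' cursor=9
After op 2 (select(5,6) replace("JRE")): buf='XFBUYJREAJN' cursor=8
After op 3 (delete): buf='XFBUYJREJN' cursor=8
After op 4 (select(7,10) replace("DOL")): buf='XFBUYJRDOL' cursor=10
After op 5 (select(3,4) replace("UKW")): buf='XFBUKWYJRDOL' cursor=6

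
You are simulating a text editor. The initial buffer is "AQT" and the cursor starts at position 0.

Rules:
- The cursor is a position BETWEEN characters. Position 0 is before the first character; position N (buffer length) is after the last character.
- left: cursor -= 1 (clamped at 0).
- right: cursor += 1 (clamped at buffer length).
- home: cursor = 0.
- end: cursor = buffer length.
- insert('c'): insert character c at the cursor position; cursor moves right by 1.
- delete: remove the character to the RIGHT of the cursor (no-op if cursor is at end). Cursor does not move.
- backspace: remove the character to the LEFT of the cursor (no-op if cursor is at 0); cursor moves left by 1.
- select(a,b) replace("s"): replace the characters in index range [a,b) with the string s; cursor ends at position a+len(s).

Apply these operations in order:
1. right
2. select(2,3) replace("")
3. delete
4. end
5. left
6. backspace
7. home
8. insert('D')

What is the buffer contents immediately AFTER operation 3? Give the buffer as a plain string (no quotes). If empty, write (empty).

After op 1 (right): buf='AQT' cursor=1
After op 2 (select(2,3) replace("")): buf='AQ' cursor=2
After op 3 (delete): buf='AQ' cursor=2

Answer: AQ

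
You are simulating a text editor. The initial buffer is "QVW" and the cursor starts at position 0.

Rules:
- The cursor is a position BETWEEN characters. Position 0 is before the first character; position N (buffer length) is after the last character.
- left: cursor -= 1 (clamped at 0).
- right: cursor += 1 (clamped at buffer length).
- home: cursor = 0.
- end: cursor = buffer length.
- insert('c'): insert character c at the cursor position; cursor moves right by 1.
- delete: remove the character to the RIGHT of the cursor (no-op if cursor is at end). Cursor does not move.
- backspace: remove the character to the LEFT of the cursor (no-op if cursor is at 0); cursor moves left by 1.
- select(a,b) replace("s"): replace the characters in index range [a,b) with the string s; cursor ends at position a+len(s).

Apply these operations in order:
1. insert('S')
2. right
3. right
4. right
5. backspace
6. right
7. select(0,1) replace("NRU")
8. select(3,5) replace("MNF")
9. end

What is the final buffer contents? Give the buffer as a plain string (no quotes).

After op 1 (insert('S')): buf='SQVW' cursor=1
After op 2 (right): buf='SQVW' cursor=2
After op 3 (right): buf='SQVW' cursor=3
After op 4 (right): buf='SQVW' cursor=4
After op 5 (backspace): buf='SQV' cursor=3
After op 6 (right): buf='SQV' cursor=3
After op 7 (select(0,1) replace("NRU")): buf='NRUQV' cursor=3
After op 8 (select(3,5) replace("MNF")): buf='NRUMNF' cursor=6
After op 9 (end): buf='NRUMNF' cursor=6

Answer: NRUMNF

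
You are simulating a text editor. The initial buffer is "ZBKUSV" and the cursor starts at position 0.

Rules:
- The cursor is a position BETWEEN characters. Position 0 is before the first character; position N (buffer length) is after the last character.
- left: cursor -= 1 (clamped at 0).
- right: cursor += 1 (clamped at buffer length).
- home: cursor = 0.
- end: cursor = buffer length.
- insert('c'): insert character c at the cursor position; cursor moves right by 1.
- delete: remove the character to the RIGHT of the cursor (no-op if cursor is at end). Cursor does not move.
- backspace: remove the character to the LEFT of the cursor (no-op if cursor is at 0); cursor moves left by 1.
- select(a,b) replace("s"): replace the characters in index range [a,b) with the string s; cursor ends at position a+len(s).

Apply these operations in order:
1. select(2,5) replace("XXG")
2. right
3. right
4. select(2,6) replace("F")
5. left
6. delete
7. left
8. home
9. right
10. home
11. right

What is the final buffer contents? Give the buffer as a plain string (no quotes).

After op 1 (select(2,5) replace("XXG")): buf='ZBXXGV' cursor=5
After op 2 (right): buf='ZBXXGV' cursor=6
After op 3 (right): buf='ZBXXGV' cursor=6
After op 4 (select(2,6) replace("F")): buf='ZBF' cursor=3
After op 5 (left): buf='ZBF' cursor=2
After op 6 (delete): buf='ZB' cursor=2
After op 7 (left): buf='ZB' cursor=1
After op 8 (home): buf='ZB' cursor=0
After op 9 (right): buf='ZB' cursor=1
After op 10 (home): buf='ZB' cursor=0
After op 11 (right): buf='ZB' cursor=1

Answer: ZB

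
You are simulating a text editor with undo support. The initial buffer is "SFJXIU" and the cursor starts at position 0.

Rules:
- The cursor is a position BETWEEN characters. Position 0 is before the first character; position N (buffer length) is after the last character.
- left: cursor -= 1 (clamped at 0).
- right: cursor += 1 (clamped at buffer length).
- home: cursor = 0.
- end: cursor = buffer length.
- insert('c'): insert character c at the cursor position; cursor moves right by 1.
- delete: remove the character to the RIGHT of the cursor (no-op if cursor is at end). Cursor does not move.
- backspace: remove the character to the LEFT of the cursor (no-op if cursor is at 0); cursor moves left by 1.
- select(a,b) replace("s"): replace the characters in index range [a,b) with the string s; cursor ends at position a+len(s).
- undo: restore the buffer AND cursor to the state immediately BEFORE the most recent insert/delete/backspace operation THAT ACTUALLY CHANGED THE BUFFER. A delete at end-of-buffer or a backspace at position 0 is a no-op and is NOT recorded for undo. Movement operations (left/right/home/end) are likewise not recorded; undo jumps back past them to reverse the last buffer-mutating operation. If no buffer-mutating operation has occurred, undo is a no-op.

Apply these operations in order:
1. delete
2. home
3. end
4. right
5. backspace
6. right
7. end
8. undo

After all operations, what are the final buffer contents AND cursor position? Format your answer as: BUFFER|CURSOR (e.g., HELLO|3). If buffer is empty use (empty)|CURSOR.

After op 1 (delete): buf='FJXIU' cursor=0
After op 2 (home): buf='FJXIU' cursor=0
After op 3 (end): buf='FJXIU' cursor=5
After op 4 (right): buf='FJXIU' cursor=5
After op 5 (backspace): buf='FJXI' cursor=4
After op 6 (right): buf='FJXI' cursor=4
After op 7 (end): buf='FJXI' cursor=4
After op 8 (undo): buf='FJXIU' cursor=5

Answer: FJXIU|5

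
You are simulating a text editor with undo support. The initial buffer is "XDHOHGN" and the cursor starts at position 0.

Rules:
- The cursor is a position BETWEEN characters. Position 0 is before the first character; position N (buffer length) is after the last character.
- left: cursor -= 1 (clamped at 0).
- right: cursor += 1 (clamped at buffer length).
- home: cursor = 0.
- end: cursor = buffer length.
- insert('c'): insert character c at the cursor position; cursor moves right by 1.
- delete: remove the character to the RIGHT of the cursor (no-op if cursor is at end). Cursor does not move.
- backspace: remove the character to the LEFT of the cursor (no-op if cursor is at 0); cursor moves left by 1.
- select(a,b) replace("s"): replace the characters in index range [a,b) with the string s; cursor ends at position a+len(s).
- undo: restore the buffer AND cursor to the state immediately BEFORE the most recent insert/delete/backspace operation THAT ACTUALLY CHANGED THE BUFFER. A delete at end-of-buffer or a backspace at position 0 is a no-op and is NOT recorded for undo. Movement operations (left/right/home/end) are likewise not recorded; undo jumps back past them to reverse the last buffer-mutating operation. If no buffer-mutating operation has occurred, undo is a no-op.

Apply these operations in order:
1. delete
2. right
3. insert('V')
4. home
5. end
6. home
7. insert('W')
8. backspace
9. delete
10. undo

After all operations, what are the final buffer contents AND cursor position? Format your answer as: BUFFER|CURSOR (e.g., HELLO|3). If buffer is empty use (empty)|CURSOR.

Answer: DVHOHGN|0

Derivation:
After op 1 (delete): buf='DHOHGN' cursor=0
After op 2 (right): buf='DHOHGN' cursor=1
After op 3 (insert('V')): buf='DVHOHGN' cursor=2
After op 4 (home): buf='DVHOHGN' cursor=0
After op 5 (end): buf='DVHOHGN' cursor=7
After op 6 (home): buf='DVHOHGN' cursor=0
After op 7 (insert('W')): buf='WDVHOHGN' cursor=1
After op 8 (backspace): buf='DVHOHGN' cursor=0
After op 9 (delete): buf='VHOHGN' cursor=0
After op 10 (undo): buf='DVHOHGN' cursor=0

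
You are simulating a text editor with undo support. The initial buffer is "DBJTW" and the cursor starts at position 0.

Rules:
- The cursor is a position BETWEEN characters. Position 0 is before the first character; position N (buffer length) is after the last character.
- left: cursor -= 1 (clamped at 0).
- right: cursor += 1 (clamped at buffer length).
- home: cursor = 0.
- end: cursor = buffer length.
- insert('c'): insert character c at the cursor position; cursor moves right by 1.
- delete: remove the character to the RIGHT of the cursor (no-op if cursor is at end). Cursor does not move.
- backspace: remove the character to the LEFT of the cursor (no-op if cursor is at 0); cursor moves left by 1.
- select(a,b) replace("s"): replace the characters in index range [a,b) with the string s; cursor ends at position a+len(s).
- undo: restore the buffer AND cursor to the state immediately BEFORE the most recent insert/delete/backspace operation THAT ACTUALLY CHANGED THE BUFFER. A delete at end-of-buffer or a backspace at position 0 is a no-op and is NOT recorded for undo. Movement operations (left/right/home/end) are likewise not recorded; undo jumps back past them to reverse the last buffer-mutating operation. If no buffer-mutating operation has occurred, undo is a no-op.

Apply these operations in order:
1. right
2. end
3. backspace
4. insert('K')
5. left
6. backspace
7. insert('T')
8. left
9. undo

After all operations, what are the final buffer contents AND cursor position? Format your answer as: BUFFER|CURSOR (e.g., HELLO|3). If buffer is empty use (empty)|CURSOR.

After op 1 (right): buf='DBJTW' cursor=1
After op 2 (end): buf='DBJTW' cursor=5
After op 3 (backspace): buf='DBJT' cursor=4
After op 4 (insert('K')): buf='DBJTK' cursor=5
After op 5 (left): buf='DBJTK' cursor=4
After op 6 (backspace): buf='DBJK' cursor=3
After op 7 (insert('T')): buf='DBJTK' cursor=4
After op 8 (left): buf='DBJTK' cursor=3
After op 9 (undo): buf='DBJK' cursor=3

Answer: DBJK|3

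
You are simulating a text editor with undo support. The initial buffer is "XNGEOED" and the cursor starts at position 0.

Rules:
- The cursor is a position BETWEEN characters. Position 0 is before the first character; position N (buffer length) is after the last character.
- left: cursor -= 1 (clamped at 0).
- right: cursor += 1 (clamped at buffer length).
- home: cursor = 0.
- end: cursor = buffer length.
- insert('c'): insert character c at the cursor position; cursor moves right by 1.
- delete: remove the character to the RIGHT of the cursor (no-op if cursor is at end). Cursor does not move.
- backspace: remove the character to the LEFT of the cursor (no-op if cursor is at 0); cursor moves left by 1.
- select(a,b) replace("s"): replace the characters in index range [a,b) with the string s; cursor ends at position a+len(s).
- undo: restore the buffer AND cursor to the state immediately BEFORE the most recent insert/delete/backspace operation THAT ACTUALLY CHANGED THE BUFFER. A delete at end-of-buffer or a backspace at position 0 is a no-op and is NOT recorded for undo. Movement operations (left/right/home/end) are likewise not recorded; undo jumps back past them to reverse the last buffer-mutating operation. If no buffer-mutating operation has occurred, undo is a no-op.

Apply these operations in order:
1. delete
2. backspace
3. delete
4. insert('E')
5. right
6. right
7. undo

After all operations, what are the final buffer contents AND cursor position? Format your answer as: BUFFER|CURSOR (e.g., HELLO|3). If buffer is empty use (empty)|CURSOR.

After op 1 (delete): buf='NGEOED' cursor=0
After op 2 (backspace): buf='NGEOED' cursor=0
After op 3 (delete): buf='GEOED' cursor=0
After op 4 (insert('E')): buf='EGEOED' cursor=1
After op 5 (right): buf='EGEOED' cursor=2
After op 6 (right): buf='EGEOED' cursor=3
After op 7 (undo): buf='GEOED' cursor=0

Answer: GEOED|0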